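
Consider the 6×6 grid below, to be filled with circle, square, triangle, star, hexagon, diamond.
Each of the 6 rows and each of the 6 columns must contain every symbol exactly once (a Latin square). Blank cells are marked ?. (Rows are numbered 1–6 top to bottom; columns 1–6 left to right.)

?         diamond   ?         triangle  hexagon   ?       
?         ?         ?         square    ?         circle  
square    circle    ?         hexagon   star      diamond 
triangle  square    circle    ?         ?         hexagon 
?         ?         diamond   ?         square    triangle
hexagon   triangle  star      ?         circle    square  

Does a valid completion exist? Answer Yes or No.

Yes

No row or column among the givens repeats a symbol, and propagating forced cells runs into no contradiction.
One valid completion exists (for instance, circle diamond square triangle hexagon star / diamond star hexagon square triangle circle / square circle triangle hexagon star diamond / triangle square circle star diamond hexagon / star hexagon diamond circle square triangle / hexagon triangle star diamond circle square).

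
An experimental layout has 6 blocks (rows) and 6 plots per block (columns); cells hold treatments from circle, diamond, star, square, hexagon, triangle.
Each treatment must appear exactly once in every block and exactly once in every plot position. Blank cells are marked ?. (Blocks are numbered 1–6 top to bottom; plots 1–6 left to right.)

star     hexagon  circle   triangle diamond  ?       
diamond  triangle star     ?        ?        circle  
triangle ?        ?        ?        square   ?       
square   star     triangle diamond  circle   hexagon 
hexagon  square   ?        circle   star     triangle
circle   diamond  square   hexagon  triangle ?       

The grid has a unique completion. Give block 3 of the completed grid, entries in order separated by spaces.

Block 3, plot 2: block 3 has {square, triangle} and plot 2 has {diamond, star, square, hexagon, triangle}, leaving only circle.
Block 3, plot 4: block 3 has {circle, square, triangle} and plot 4 has {circle, diamond, hexagon, triangle}, leaving only star.
Block 3, plot 6: block 3 has {circle, star, square, triangle} and plot 6 has {circle, hexagon, triangle}, leaving only diamond.
Block 3, plot 3: block 3 has {circle, diamond, star, square, triangle} and plot 3 has {circle, star, square, triangle}, leaving only hexagon.
So block 3 reads: triangle circle hexagon star square diamond.

triangle circle hexagon star square diamond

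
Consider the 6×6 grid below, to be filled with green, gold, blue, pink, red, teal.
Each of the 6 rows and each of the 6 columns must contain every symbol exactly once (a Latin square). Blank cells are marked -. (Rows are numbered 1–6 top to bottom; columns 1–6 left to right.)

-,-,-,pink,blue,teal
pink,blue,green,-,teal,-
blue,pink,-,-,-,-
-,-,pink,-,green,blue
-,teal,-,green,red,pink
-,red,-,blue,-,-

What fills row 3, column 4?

Row 3, column 5: row 3 has {blue, pink} and column 5 has {green, blue, red, teal}, leaving only gold.
Row 4, column 2: row 4 has {green, blue, pink} and column 2 has {blue, pink, red, teal}, leaving only gold.
Row 1, column 2: row 1 has {blue, pink, teal} and column 2 has {gold, blue, pink, red, teal}, leaving only green.
Row 5, column 1: row 5 has {green, pink, red, teal} and column 1 has {blue, pink}, leaving only gold.
Row 1, column 1: row 1 has {green, blue, pink, teal} and column 1 has {gold, blue, pink}, leaving only red.
Row 1, column 3: row 1 has {green, blue, pink, red, teal} and column 3 has {green, pink}, leaving only gold.
Row 4, column 1: row 4 has {green, gold, blue, pink} and column 1 has {gold, blue, pink, red}, leaving only teal.
Row 4, column 4: row 4 has {green, gold, blue, pink, teal} and column 4 has {green, blue, pink}, leaving only red.
Row 3 already has {gold, blue, pink} and column 4 already has {green, blue, pink, red}, so row 3, column 4 must be teal.

teal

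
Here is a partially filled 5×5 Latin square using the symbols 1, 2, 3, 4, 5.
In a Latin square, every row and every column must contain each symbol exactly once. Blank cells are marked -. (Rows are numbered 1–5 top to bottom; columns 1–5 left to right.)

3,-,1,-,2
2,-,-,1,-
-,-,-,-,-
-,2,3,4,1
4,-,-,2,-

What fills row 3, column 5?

4

Row 1, column 4: row 1 has {1, 2, 3} and column 4 has {1, 2, 4}, leaving only 5.
Row 1, column 2: row 1 has {1, 2, 3, 5} and column 2 has {2}, leaving only 4.
Row 3, column 4: row 3 has {} and column 4 has {1, 2, 4, 5}, leaving only 3.
Row 4, column 1: row 4 has {1, 2, 3, 4} and column 1 has {2, 3, 4}, leaving only 5.
Row 3, column 1: row 3 has {3} and column 1 has {2, 3, 4, 5}, leaving only 1.
Row 3, column 2: row 3 has {1, 3} and column 2 has {2, 4}, leaving only 5.
Row 3 already has {1, 3, 5} and column 5 already has {1, 2}, so row 3, column 5 must be 4.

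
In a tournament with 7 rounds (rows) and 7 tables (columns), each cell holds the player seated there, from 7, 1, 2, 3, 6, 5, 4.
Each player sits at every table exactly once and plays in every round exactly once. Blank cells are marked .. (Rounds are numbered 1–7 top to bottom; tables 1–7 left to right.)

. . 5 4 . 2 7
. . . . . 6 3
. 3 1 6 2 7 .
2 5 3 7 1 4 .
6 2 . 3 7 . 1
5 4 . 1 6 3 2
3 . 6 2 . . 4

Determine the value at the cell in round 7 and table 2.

7

Round 1, table 1: round 1 has {7, 2, 5, 4} and table 1 has {2, 3, 6, 5}, leaving only 1.
Round 1, table 2: round 1 has {7, 1, 2, 5, 4} and table 2 has {2, 3, 5, 4}, leaving only 6.
Round 1, table 5: round 1 has {7, 1, 2, 6, 5, 4} and table 5 has {7, 1, 2, 6}, leaving only 3.
Round 2, table 4: round 2 has {3, 6} and table 4 has {7, 1, 2, 3, 6, 4}, leaving only 5.
Round 2, table 5: round 2 has {3, 6, 5} and table 5 has {7, 1, 2, 3, 6}, leaving only 4.
Round 2, table 1: round 2 has {3, 6, 5, 4} and table 1 has {1, 2, 3, 6, 5}, leaving only 7.
Round 2, table 2: round 2 has {7, 3, 6, 5, 4} and table 2 has {2, 3, 6, 5, 4}, leaving only 1.
Round 7 already has {2, 3, 6, 4} and table 2 already has {1, 2, 3, 6, 5, 4}, so round 7, table 2 must be 7.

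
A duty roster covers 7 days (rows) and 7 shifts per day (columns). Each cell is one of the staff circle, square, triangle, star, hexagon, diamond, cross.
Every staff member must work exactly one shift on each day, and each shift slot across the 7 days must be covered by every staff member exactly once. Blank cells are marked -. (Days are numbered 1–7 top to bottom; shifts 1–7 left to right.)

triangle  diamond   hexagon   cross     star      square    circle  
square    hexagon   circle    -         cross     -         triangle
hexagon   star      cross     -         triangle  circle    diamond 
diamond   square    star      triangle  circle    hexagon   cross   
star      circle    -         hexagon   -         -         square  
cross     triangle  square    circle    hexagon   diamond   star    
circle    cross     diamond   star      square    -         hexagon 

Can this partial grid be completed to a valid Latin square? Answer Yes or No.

No day or shift among the givens repeats a symbol, and propagating forced cells runs into no contradiction.
One valid completion exists (for instance, triangle diamond hexagon cross star square circle / square hexagon circle diamond cross star triangle / hexagon star cross square triangle circle diamond / diamond square star triangle circle hexagon cross / star circle triangle hexagon diamond cross square / cross triangle square circle hexagon diamond star / circle cross diamond star square triangle hexagon).

Yes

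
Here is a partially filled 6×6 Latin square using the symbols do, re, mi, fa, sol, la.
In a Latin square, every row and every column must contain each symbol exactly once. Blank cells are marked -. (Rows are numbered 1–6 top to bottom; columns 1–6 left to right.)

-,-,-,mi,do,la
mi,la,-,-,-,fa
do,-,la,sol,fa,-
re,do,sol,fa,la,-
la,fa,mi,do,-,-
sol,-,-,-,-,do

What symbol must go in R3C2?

Row 1, column 1: row 1 has {do, mi, la} and column 1 has {do, re, mi, sol, la}, leaving only fa.
Row 1, column 3: row 1 has {do, mi, fa, la} and column 3 has {mi, sol, la}, leaving only re.
Row 1, column 2: row 1 has {do, re, mi, fa, la} and column 2 has {do, fa, la}, leaving only sol.
Row 2, column 3: row 2 has {mi, fa, la} and column 3 has {re, mi, sol, la}, leaving only do.
Row 2, column 4: row 2 has {do, mi, fa, la} and column 4 has {do, mi, fa, sol}, leaving only re.
Row 2, column 5: row 2 has {do, re, mi, fa, la} and column 5 has {do, fa, la}, leaving only sol.
Row 4, column 6: row 4 has {do, re, fa, sol, la} and column 6 has {do, fa, la}, leaving only mi.
Row 3, column 6: row 3 has {do, fa, sol, la} and column 6 has {do, mi, fa, la}, leaving only re.
Row 3 already has {do, re, fa, sol, la} and column 2 already has {do, fa, sol, la}, so row 3, column 2 must be mi.

mi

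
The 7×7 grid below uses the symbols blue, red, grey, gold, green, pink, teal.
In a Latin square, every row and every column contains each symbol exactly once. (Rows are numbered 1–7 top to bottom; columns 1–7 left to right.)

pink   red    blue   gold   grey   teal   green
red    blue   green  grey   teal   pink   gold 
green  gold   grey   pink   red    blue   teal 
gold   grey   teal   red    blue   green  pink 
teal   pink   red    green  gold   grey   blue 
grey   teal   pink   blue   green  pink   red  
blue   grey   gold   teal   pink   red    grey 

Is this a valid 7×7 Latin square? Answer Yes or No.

Row 7 contains grey twice (at columns 2 and 7); row 6 is also not a permutation.

No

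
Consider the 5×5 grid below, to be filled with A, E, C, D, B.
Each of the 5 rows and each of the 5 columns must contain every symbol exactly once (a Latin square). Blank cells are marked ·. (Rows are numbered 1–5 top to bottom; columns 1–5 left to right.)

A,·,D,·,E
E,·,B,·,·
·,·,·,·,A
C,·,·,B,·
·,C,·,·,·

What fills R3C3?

Row 1, column 2: row 1 has {A, E, D} and column 2 has {C}, leaving only B.
Row 1, column 4: row 1 has {A, E, D, B} and column 4 has {B}, leaving only C.
Row 4, column 5: row 4 has {C, B} and column 5 has {A, E}, leaving only D.
Row 2, column 5: row 2 has {E, B} and column 5 has {A, E, D}, leaving only C.
Row 5, column 5: row 5 has {C} and column 5 has {A, E, C, D}, leaving only B.
Row 5, column 1: row 5 has {C, B} and column 1 has {A, E, C}, leaving only D.
Row 3, column 1: row 3 has {A} and column 1 has {A, E, C, D}, leaving only B.
Row 3, column 3 is narrowed to {E, C}.
If it were E, then row 3, column 4 would be left with no valid symbol.
So row 3, column 3 must be C.

C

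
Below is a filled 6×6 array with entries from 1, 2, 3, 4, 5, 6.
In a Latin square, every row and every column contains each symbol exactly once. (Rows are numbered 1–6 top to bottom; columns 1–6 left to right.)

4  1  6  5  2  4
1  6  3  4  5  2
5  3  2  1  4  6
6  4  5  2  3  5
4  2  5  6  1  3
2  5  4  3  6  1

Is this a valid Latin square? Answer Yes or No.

No

Row 1 contains 4 twice (at columns 1 and 6); row 4 is also not a permutation.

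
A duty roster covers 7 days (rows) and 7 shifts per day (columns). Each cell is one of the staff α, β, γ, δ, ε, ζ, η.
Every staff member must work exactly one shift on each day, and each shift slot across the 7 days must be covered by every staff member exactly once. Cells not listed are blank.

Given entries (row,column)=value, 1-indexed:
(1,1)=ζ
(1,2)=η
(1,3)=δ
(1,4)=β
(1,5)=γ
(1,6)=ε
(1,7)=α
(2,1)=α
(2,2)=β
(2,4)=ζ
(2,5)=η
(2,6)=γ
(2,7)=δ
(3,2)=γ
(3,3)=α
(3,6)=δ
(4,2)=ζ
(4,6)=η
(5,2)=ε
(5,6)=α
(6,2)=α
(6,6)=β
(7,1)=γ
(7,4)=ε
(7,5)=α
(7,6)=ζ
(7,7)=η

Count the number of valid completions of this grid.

Day 2, shift 3: eliminating its day and shift leaves {ε}.
Day 3, shift 1: eliminating its day and shift leaves {β, ε, η}.
Day 3, shift 4: eliminating its day and shift leaves {η}.
Day 3, shift 5: eliminating its day and shift leaves {β, ε, ζ}.
Day 3, shift 7: eliminating its day and shift leaves {β, ε, ζ}.
Day 4, shift 1: eliminating its day and shift leaves {β, δ, ε}.
Day 4, shift 3: eliminating its day and shift leaves {β, γ, ε}.
Day 4, shift 4: eliminating its day and shift leaves {α, γ, δ}.
Day 4, shift 5: eliminating its day and shift leaves {β, δ, ε}.
Day 4, shift 7: eliminating its day and shift leaves {β, γ, ε}.
Day 5, shift 1: eliminating its day and shift leaves {β, δ, η}.
Day 5, shift 3: eliminating its day and shift leaves {β, γ, ζ, η}.
Day 5, shift 4: eliminating its day and shift leaves {γ, δ, η}.
Day 5, shift 5: eliminating its day and shift leaves {β, δ, ζ}.
Day 5, shift 7: eliminating its day and shift leaves {β, γ, ζ}.
Day 6, shift 1: eliminating its day and shift leaves {δ, ε, η}.
Day 6, shift 3: eliminating its day and shift leaves {γ, ε, ζ, η}.
Day 6, shift 4: eliminating its day and shift leaves {γ, δ, η}.
Day 6, shift 5: eliminating its day and shift leaves {δ, ε, ζ}.
Day 6, shift 7: eliminating its day and shift leaves {γ, ε, ζ}.
Day 7, shift 2: eliminating its day and shift leaves {δ}.
Day 7, shift 3: eliminating its day and shift leaves {β}.
Enumerating the assignments across these blanks that avoid any day or shift repeat gives 10 completions.

10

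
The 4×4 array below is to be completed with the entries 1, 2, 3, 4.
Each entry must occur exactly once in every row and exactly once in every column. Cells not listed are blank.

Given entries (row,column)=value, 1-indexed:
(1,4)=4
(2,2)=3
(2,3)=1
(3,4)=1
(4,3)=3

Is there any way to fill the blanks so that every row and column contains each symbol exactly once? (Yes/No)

Row 1, column 3: row 1 has {4} and column 3 has {1, 3}, so it must be 2.
Row 1, column 2: row 1 has {2, 4} and column 2 has {3}, so it must be 1.
Row 1, column 1: row 1 has {1, 2, 4} and column 1 has {}, so it must be 3.
Row 2, column 4: row 2 has {1, 3} and column 4 has {1, 4}, so it must be 2.
Now row 4, column 4: row 4 together with column 4 already contain {1, 2, 3, 4} — every symbol — so nothing can go there. The grid has no valid completion.

No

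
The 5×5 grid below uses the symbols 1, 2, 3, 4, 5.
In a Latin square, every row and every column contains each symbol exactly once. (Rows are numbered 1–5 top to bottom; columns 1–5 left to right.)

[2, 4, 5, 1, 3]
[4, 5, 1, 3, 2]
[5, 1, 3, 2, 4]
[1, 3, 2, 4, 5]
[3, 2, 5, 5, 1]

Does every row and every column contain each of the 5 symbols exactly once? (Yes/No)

Row 5 contains 5 twice (at columns 3 and 4), so it is not a permutation.

No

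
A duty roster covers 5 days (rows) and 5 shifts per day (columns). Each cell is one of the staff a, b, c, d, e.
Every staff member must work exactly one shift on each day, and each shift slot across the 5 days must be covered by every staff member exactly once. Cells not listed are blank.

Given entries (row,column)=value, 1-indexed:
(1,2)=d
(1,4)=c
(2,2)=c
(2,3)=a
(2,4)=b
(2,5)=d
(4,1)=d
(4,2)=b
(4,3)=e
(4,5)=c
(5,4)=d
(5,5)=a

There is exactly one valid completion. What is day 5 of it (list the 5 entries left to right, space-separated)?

b e c d a

Day 5, shift 2: day 5 has {a, d} and shift 2 has {b, c, d}, leaving only e.
Day 1, shift 3: day 1 has {c, d} and shift 3 has {a, e}, leaving only b.
Day 5, shift 3: day 5 has {a, d, e} and shift 3 has {a, b, e}, leaving only c.
Day 5, shift 1: day 5 has {a, c, d, e} and shift 1 has {d}, leaving only b.
So day 5 reads: b e c d a.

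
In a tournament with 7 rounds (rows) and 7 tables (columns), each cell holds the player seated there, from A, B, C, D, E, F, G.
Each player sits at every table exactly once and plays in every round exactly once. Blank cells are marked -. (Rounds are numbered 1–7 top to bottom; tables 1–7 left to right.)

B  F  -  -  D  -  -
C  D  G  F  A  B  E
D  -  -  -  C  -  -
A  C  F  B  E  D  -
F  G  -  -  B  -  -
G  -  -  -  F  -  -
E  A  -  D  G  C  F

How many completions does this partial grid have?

9

Round 1, table 3: eliminating its round and table leaves {A, C, E}.
Round 1, table 4: eliminating its round and table leaves {A, C, E, G}.
Round 1, table 6: eliminating its round and table leaves {A, E, G}.
Round 1, table 7: eliminating its round and table leaves {A, C, G}.
Round 3, table 2: eliminating its round and table leaves {B, E}.
Round 3, table 3: eliminating its round and table leaves {A, B, E}.
Round 3, table 4: eliminating its round and table leaves {A, E, G}.
Round 3, table 6: eliminating its round and table leaves {A, E, F, G}.
Round 3, table 7: eliminating its round and table leaves {A, B, G}.
Round 4, table 7: eliminating its round and table leaves {G}.
Round 5, table 3: eliminating its round and table leaves {A, C, D, E}.
Round 5, table 4: eliminating its round and table leaves {A, C, E}.
Round 5, table 6: eliminating its round and table leaves {A, E}.
Round 5, table 7: eliminating its round and table leaves {A, C, D}.
Round 6, table 2: eliminating its round and table leaves {B, E}.
Round 6, table 3: eliminating its round and table leaves {A, B, C, D, E}.
Round 6, table 4: eliminating its round and table leaves {A, C, E}.
Round 6, table 6: eliminating its round and table leaves {A, E}.
Round 6, table 7: eliminating its round and table leaves {A, B, C, D}.
Round 7, table 3: eliminating its round and table leaves {B}.
Enumerating the assignments across these blanks that avoid any round or table repeat gives 9 completions.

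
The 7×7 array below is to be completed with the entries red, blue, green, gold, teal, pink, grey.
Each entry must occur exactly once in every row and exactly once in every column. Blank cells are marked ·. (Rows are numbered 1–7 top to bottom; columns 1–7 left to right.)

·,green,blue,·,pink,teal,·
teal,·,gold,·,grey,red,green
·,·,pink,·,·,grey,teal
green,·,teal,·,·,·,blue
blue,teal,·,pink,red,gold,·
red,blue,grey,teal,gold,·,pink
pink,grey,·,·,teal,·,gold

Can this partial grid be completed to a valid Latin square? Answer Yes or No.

No

Row 4, column 5: row 4 together with column 5 already contain {red, blue, green, gold, teal, pink, grey} — every symbol — so nothing can go there. The grid has no valid completion.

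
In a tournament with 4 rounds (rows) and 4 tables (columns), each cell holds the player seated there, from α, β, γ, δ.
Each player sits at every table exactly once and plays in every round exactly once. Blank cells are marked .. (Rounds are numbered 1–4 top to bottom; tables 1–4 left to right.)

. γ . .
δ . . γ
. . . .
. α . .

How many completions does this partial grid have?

4

Round 1, table 1: eliminating its round and table leaves {α, β}.
Round 1, table 3: eliminating its round and table leaves {α, β, δ}.
Round 1, table 4: eliminating its round and table leaves {α, β, δ}.
Round 2, table 2: eliminating its round and table leaves {β}.
Round 2, table 3: eliminating its round and table leaves {α, β}.
Round 3, table 1: eliminating its round and table leaves {α, β, γ}.
Round 3, table 2: eliminating its round and table leaves {β, δ}.
Round 3, table 3: eliminating its round and table leaves {α, β, γ, δ}.
Round 3, table 4: eliminating its round and table leaves {α, β, δ}.
Round 4, table 1: eliminating its round and table leaves {β, γ}.
Round 4, table 3: eliminating its round and table leaves {β, γ, δ}.
Round 4, table 4: eliminating its round and table leaves {β, δ}.
Enumerating the assignments across these blanks that avoid any round or table repeat gives 4 completions.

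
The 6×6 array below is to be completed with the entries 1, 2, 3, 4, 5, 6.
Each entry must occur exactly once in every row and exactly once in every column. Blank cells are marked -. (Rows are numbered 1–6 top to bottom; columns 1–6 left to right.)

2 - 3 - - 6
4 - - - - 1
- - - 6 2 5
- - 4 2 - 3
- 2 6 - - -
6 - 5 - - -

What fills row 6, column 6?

Row 2, column 3: row 2 has {1, 4} and column 3 has {3, 4, 5, 6}, leaving only 2.
Row 3, column 3: row 3 has {2, 5, 6} and column 3 has {2, 3, 4, 5, 6}, leaving only 1.
Row 3, column 1: row 3 has {1, 2, 5, 6} and column 1 has {2, 4, 6}, leaving only 3.
Row 3, column 2: row 3 has {1, 2, 3, 5, 6} and column 2 has {2}, leaving only 4.
Row 5, column 6: row 5 has {2, 6} and column 6 has {1, 3, 5, 6}, leaving only 4.
Row 6 already has {5, 6} and column 6 already has {1, 3, 4, 5, 6}, so row 6, column 6 must be 2.

2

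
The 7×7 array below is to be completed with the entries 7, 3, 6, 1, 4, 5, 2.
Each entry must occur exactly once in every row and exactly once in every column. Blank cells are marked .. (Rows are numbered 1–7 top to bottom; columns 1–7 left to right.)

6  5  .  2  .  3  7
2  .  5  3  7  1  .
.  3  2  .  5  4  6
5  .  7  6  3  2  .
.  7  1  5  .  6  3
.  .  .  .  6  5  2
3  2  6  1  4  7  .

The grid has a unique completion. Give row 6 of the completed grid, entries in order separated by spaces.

7 1 3 4 6 5 2

Row 1, column 3: row 1 has {7, 3, 6, 5, 2} and column 3 has {7, 6, 1, 5, 2}, leaving only 4.
Row 6, column 3: row 6 has {6, 5, 2} and column 3 has {7, 6, 1, 4, 5, 2}, leaving only 3.
Row 1, column 5: row 1 has {7, 3, 6, 4, 5, 2} and column 5 has {7, 3, 6, 4, 5}, leaving only 1.
Row 2, column 7: row 2 has {7, 3, 1, 5, 2} and column 7 has {7, 3, 6, 2}, leaving only 4.
Row 2, column 2: row 2 has {7, 3, 1, 4, 5, 2} and column 2 has {7, 3, 5, 2}, leaving only 6.
Row 3, column 4: row 3 has {3, 6, 4, 5, 2} and column 4 has {3, 6, 1, 5, 2}, leaving only 7.
Row 6, column 4: row 6 has {3, 6, 5, 2} and column 4 has {7, 3, 6, 1, 5, 2}, leaving only 4.
Row 6, column 2: row 6 has {3, 6, 4, 5, 2} and column 2 has {7, 3, 6, 5, 2}, leaving only 1.
Row 6, column 1: row 6 has {3, 6, 1, 4, 5, 2} and column 1 has {3, 6, 5, 2}, leaving only 7.
So row 6 reads: 7 1 3 4 6 5 2.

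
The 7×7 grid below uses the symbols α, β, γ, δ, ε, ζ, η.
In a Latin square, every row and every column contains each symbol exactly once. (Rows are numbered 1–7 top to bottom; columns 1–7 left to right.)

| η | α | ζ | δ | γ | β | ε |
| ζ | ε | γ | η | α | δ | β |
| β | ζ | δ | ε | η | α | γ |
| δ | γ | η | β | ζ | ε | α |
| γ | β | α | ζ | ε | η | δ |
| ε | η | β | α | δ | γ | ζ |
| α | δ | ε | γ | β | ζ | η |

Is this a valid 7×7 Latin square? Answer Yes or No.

Each row is a permutation of the 7 symbols, and so is each column.

Yes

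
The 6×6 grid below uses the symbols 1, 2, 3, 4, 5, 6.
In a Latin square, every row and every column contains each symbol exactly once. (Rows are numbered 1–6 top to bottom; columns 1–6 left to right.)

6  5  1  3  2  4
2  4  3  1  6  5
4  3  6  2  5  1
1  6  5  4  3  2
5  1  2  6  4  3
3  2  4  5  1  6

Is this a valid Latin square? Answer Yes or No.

Each row is a permutation of the 6 symbols, and so is each column.

Yes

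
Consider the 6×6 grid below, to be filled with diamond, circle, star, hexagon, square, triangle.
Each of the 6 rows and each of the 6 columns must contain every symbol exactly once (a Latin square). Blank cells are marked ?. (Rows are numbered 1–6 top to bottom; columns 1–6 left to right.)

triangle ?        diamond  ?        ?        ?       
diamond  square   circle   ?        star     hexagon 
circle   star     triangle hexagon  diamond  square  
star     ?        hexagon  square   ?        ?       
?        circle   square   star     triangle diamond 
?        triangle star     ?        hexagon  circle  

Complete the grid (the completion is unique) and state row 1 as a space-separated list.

Row 1, column 2: row 1 has {diamond, triangle} and column 2 has {circle, star, square, triangle}, leaving only hexagon.
Row 1, column 4: row 1 has {diamond, hexagon, triangle} and column 4 has {star, hexagon, square}, leaving only circle.
Row 1, column 5: row 1 has {diamond, circle, hexagon, triangle} and column 5 has {diamond, star, hexagon, triangle}, leaving only square.
Row 1, column 6: row 1 has {diamond, circle, hexagon, square, triangle} and column 6 has {diamond, circle, hexagon, square}, leaving only star.
So row 1 reads: triangle hexagon diamond circle square star.

triangle hexagon diamond circle square star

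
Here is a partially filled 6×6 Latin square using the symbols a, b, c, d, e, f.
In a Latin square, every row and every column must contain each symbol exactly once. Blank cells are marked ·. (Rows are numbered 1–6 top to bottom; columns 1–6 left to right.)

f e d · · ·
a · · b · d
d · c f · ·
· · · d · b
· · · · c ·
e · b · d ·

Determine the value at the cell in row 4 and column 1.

Row 4 already has {b, d} and column 1 already has {a, d, e, f}, so row 4, column 1 must be c.

c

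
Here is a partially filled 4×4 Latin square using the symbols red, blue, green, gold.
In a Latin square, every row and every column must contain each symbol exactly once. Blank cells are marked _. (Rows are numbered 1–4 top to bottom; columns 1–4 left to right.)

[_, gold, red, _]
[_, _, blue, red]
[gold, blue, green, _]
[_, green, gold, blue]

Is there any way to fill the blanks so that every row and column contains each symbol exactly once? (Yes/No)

Row 2, column 2: row 2 together with column 2 already contain {red, blue, green, gold} — every symbol — so nothing can go there. The grid has no valid completion.

No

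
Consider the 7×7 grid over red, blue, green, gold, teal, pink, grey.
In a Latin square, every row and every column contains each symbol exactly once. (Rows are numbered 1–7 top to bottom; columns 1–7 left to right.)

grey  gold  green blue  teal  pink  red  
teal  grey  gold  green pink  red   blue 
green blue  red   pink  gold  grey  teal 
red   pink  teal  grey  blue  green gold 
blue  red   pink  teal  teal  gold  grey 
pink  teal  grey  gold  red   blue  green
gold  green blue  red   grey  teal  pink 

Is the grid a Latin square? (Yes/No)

Column 5 contains teal twice (at rows 1 and 5), so it is not a permutation.

No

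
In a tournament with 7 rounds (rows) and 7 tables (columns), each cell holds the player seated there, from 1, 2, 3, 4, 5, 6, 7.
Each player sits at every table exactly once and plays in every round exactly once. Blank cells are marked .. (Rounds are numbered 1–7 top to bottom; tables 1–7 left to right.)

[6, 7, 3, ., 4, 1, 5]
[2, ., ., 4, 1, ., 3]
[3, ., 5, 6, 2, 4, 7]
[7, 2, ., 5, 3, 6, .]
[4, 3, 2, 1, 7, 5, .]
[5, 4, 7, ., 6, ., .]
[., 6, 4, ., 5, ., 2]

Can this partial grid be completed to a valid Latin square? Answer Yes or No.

Yes

No round or table among the givens repeats a symbol, and propagating forced cells runs into no contradiction.
One valid completion exists (for instance, 6 7 3 2 4 1 5 / 2 5 6 4 1 7 3 / 3 1 5 6 2 4 7 / 7 2 1 5 3 6 4 / 4 3 2 1 7 5 6 / 5 4 7 3 6 2 1 / 1 6 4 7 5 3 2).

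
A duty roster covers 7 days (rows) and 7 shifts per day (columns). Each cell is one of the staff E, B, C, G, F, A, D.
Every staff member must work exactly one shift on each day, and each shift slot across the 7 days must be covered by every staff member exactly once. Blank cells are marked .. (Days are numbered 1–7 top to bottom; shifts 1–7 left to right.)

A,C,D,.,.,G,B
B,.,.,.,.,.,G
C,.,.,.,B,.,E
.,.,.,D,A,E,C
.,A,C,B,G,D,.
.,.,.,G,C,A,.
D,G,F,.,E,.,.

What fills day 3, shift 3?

G

Day 1, shift 5: day 1 has {B, C, G, A, D} and shift 5 has {E, B, C, G, A}, leaving only F.
Day 1, shift 4: day 1 has {B, C, G, F, A, D} and shift 4 has {B, G, D}, leaving only E.
Day 2, shift 5: day 2 has {B, G} and shift 5 has {E, B, C, G, F, A}, leaving only D.
Day 3, shift 6: day 3 has {E, B, C} and shift 6 has {E, G, A, D}, leaving only F.
Day 2, shift 6: day 2 has {B, G, D} and shift 6 has {E, G, F, A, D}, leaving only C.
Day 3, shift 2: day 3 has {E, B, C, F} and shift 2 has {C, G, A}, leaving only D.
Day 3, shift 4: day 3 has {E, B, C, F, D} and shift 4 has {E, B, G, D}, leaving only A.
Day 3 already has {E, B, C, F, A, D} and shift 3 already has {C, F, D}, so day 3, shift 3 must be G.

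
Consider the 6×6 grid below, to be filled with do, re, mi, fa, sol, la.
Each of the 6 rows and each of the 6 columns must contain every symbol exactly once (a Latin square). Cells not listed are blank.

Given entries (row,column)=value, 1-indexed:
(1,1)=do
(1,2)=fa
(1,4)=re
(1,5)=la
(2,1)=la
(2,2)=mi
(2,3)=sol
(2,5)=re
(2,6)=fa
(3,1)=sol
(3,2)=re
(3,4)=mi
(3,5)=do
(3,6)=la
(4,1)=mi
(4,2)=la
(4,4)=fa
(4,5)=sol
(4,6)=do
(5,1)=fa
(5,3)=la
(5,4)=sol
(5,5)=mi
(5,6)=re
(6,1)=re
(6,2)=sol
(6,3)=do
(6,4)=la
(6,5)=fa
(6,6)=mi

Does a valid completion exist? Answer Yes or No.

No row or column among the givens repeats a symbol, and propagating forced cells runs into no contradiction.
One valid completion exists (for instance, do fa mi re la sol / la mi sol do re fa / sol re fa mi do la / mi la re fa sol do / fa do la sol mi re / re sol do la fa mi).

Yes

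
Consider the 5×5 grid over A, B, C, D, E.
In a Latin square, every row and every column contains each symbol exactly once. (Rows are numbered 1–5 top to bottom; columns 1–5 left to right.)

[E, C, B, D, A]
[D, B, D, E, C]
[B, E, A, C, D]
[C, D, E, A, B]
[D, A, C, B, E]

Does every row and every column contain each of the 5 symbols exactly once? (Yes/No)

No

Column 1 contains D twice (at rows 2 and 5), so it is not a permutation.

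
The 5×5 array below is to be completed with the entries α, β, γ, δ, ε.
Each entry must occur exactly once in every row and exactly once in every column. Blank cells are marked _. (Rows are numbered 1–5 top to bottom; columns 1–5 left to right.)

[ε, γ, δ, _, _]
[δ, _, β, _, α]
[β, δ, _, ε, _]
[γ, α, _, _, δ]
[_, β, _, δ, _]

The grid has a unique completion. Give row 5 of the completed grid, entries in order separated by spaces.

Row 5, column 1: row 5 has {β, δ} and column 1 has {β, γ, δ, ε}, leaving only α.
Row 1, column 5: row 1 has {γ, δ, ε} and column 5 has {α, δ}, leaving only β.
Row 1, column 4: row 1 has {β, γ, δ, ε} and column 4 has {δ, ε}, leaving only α.
Row 2, column 2: row 2 has {α, β, δ} and column 2 has {α, β, γ, δ}, leaving only ε.
Row 2, column 4: row 2 has {α, β, δ, ε} and column 4 has {α, δ, ε}, leaving only γ.
Row 3, column 5: row 3 has {β, δ, ε} and column 5 has {α, β, δ}, leaving only γ.
Row 5, column 5: row 5 has {α, β, δ} and column 5 has {α, β, γ, δ}, leaving only ε.
Row 5, column 3: row 5 has {α, β, δ, ε} and column 3 has {β, δ}, leaving only γ.
So row 5 reads: α β γ δ ε.

α β γ δ ε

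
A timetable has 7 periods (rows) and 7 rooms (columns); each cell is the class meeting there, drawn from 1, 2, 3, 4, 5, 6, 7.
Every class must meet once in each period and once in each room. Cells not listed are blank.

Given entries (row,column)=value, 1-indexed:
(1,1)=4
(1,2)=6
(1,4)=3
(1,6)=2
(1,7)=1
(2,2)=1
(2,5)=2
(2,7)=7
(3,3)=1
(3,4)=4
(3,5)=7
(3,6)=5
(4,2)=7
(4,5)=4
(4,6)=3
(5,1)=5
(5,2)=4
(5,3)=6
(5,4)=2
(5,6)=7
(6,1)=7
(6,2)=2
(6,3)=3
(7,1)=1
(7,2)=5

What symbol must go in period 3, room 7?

6

Period 1, room 5: period 1 has {1, 2, 3, 4, 6} and room 5 has {2, 4, 7}, leaving only 5.
Period 1, room 3: period 1 has {1, 2, 3, 4, 5, 6} and room 3 has {1, 3, 6}, leaving only 7.
Period 3, room 2: period 3 has {1, 4, 5, 7} and room 2 has {1, 2, 4, 5, 6, 7}, leaving only 3.
Period 5, room 7: period 5 has {2, 4, 5, 6, 7} and room 7 has {1, 7}, leaving only 3.
Period 5, room 5: period 5 has {2, 3, 4, 5, 6, 7} and room 5 has {2, 4, 5, 7}, leaving only 1.
Period 6, room 5: period 6 has {2, 3, 7} and room 5 has {1, 2, 4, 5, 7}, leaving only 6.
Period 7, room 5: period 7 has {1, 5} and room 5 has {1, 2, 4, 5, 6, 7}, leaving only 3.
Period 3, room 7 is narrowed to {2, 6}.
If it were 2, then period 6, room 4 would be left with no valid symbol.
So period 3, room 7 must be 6.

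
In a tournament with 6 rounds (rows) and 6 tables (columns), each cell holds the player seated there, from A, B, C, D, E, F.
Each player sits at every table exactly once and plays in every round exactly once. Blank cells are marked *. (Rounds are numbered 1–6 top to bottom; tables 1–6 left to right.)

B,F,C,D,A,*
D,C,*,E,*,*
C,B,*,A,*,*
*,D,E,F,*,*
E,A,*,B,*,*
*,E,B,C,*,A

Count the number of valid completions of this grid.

3

Round 1, table 6: eliminating its round and table leaves {E}.
Round 2, table 3: eliminating its round and table leaves {A, F}.
Round 2, table 5: eliminating its round and table leaves {B, F}.
Round 2, table 6: eliminating its round and table leaves {B, F}.
Round 3, table 3: eliminating its round and table leaves {D, F}.
Round 3, table 5: eliminating its round and table leaves {D, E, F}.
Round 3, table 6: eliminating its round and table leaves {D, E, F}.
Round 4, table 1: eliminating its round and table leaves {A}.
Round 4, table 5: eliminating its round and table leaves {B, C}.
Round 4, table 6: eliminating its round and table leaves {B, C}.
Round 5, table 3: eliminating its round and table leaves {D, F}.
Round 5, table 5: eliminating its round and table leaves {C, D, F}.
Round 5, table 6: eliminating its round and table leaves {C, D, F}.
Round 6, table 1: eliminating its round and table leaves {F}.
Round 6, table 5: eliminating its round and table leaves {D, F}.
Enumerating the assignments across these blanks that avoid any round or table repeat gives 3 completions.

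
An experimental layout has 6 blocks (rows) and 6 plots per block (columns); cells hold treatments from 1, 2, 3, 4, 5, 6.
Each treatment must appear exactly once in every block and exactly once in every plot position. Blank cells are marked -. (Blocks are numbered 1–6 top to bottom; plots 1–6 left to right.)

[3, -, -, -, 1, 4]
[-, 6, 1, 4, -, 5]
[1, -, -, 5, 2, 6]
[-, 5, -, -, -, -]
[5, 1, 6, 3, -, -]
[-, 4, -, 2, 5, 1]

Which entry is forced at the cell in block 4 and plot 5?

6

Block 1, plot 2: block 1 has {1, 3, 4} and plot 2 has {1, 4, 5, 6}, leaving only 2.
Block 1, plot 3: block 1 has {1, 2, 3, 4} and plot 3 has {1, 6}, leaving only 5.
Block 1, plot 4: block 1 has {1, 2, 3, 4, 5} and plot 4 has {2, 3, 4, 5}, leaving only 6.
Block 2, plot 1: block 2 has {1, 4, 5, 6} and plot 1 has {1, 3, 5}, leaving only 2.
Block 2, plot 5: block 2 has {1, 2, 4, 5, 6} and plot 5 has {1, 2, 5}, leaving only 3.
Block 3, plot 2: block 3 has {1, 2, 5, 6} and plot 2 has {1, 2, 4, 5, 6}, leaving only 3.
Block 3, plot 3: block 3 has {1, 2, 3, 5, 6} and plot 3 has {1, 5, 6}, leaving only 4.
Block 4, plot 4: block 4 has {5} and plot 4 has {2, 3, 4, 5, 6}, leaving only 1.
Block 5, plot 5: block 5 has {1, 3, 5, 6} and plot 5 has {1, 2, 3, 5}, leaving only 4.
Block 4 already has {1, 5} and plot 5 already has {1, 2, 3, 4, 5}, so block 4, plot 5 must be 6.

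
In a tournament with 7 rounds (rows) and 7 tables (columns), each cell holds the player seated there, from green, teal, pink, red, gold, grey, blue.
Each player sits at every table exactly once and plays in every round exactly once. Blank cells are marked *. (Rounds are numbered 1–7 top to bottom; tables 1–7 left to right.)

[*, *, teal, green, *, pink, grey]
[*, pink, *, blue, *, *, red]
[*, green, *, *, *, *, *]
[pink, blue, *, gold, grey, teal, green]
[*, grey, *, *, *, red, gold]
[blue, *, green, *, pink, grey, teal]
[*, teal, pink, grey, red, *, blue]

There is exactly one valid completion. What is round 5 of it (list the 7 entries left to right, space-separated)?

teal grey blue pink green red gold

Round 5, table 3: round 5 has {red, gold, grey} and table 3 has {green, teal, pink}, leaving only blue.
Round 3, table 7: round 3 has {green} and table 7 has {green, teal, red, gold, grey, blue}, leaving only pink.
Round 4, table 3: round 4 has {green, teal, pink, gold, grey, blue} and table 3 has {green, teal, pink, blue}, leaving only red.
Round 6, table 4: round 6 has {green, teal, pink, grey, blue} and table 4 has {green, gold, grey, blue}, leaving only red.
Round 3, table 4: round 3 has {green, pink} and table 4 has {green, red, gold, grey, blue}, leaving only teal.
Round 5, table 4: round 5 has {red, gold, grey, blue} and table 4 has {green, teal, red, gold, grey, blue}, leaving only pink.
Round 6, table 2: round 6 has {green, teal, pink, red, grey, blue} and table 2 has {green, teal, pink, grey, blue}, leaving only gold.
Round 1, table 2: round 1 has {green, teal, pink, grey} and table 2 has {green, teal, pink, gold, grey, blue}, leaving only red.
Round 1, table 1: round 1 has {green, teal, pink, red, grey} and table 1 has {pink, blue}, leaving only gold.
Round 1, table 5: round 1 has {green, teal, pink, red, gold, grey} and table 5 has {pink, red, grey}, leaving only blue.
Round 3, table 5: round 3 has {green, teal, pink} and table 5 has {pink, red, grey, blue}, leaving only gold.
Round 3, table 3: round 3 has {green, teal, pink, gold} and table 3 has {green, teal, pink, red, blue}, leaving only grey.
Round 2, table 3: round 2 has {pink, red, blue} and table 3 has {green, teal, pink, red, grey, blue}, leaving only gold.
Round 2, table 6: round 2 has {pink, red, gold, blue} and table 6 has {teal, pink, red, grey}, leaving only green.
Round 2, table 5: round 2 has {green, pink, red, gold, blue} and table 5 has {pink, red, gold, grey, blue}, leaving only teal.
Round 5, table 5: round 5 has {pink, red, gold, grey, blue} and table 5 has {teal, pink, red, gold, grey, blue}, leaving only green.
Round 5, table 1: round 5 has {green, pink, red, gold, grey, blue} and table 1 has {pink, gold, blue}, leaving only teal.
So round 5 reads: teal grey blue pink green red gold.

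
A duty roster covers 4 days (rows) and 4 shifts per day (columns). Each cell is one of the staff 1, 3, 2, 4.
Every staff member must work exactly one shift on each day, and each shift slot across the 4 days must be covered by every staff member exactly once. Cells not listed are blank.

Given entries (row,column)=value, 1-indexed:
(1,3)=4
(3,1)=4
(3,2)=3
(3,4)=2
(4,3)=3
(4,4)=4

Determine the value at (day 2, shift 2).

4

Day 3, shift 3: day 3 has {3, 2, 4} and shift 3 has {3, 4}, leaving only 1.
Day 2, shift 3: day 2 has {} and shift 3 has {1, 3, 4}, leaving only 2.
Day 2, shift 2 is narrowed to {1, 4}.
If it were 1, then day 4, shift 2 would be left with no valid symbol.
So day 2, shift 2 must be 4.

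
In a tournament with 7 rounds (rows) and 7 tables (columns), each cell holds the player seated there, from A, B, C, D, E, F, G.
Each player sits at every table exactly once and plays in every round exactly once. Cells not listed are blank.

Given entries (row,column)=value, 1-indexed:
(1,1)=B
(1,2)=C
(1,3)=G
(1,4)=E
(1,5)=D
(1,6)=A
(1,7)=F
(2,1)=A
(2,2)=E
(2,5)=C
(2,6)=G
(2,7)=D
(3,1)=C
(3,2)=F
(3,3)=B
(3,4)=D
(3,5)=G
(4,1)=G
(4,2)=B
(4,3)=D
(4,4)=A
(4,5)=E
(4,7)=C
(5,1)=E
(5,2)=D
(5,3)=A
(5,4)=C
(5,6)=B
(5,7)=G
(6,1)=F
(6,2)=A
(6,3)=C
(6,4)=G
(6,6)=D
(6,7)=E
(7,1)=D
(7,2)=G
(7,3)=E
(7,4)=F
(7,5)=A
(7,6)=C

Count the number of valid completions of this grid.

Round 2, table 3: eliminating its round and table leaves {F}.
Round 2, table 4: eliminating its round and table leaves {B}.
Round 3, table 6: eliminating its round and table leaves {E}.
Round 3, table 7: eliminating its round and table leaves {A}.
Round 4, table 6: eliminating its round and table leaves {F}.
Round 5, table 5: eliminating its round and table leaves {F}.
Round 6, table 5: eliminating its round and table leaves {B}.
Round 7, table 7: eliminating its round and table leaves {B}.
Only one assignment across all blanks avoids any round or table repeat, giving 1 completion.

1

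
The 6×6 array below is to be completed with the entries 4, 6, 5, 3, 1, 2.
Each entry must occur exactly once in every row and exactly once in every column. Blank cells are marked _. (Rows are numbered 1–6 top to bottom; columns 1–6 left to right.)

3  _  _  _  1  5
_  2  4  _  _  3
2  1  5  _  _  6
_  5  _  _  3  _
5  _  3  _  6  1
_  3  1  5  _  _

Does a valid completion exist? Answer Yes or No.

No row or column among the givens repeats a symbol, and propagating forced cells runs into no contradiction.
One valid completion exists (for instance, 3 6 2 4 1 5 / 1 2 4 6 5 3 / 2 1 5 3 4 6 / 4 5 6 1 3 2 / 5 4 3 2 6 1 / 6 3 1 5 2 4).

Yes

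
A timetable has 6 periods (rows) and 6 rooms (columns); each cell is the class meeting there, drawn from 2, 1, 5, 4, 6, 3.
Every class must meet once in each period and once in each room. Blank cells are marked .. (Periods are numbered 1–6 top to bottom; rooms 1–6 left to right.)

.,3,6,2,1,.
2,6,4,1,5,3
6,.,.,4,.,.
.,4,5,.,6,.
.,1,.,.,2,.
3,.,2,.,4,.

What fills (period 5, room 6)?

Period 3, room 5: period 3 has {4, 6} and room 5 has {2, 1, 5, 4, 6}, leaving only 3.
Period 3, room 3: period 3 has {4, 6, 3} and room 3 has {2, 5, 4, 6}, leaving only 1.
Period 4, room 1: period 4 has {5, 4, 6} and room 1 has {2, 6, 3}, leaving only 1.
Period 4, room 4: period 4 has {1, 5, 4, 6} and room 4 has {2, 1, 4}, leaving only 3.
Period 4, room 6: period 4 has {1, 5, 4, 6, 3} and room 6 has {3}, leaving only 2.
Period 3, room 6: period 3 has {1, 4, 6, 3} and room 6 has {2, 3}, leaving only 5.
Period 1, room 6: period 1 has {2, 1, 6, 3} and room 6 has {2, 5, 3}, leaving only 4.
Period 5 already has {2, 1} and room 6 already has {2, 5, 4, 3}, so period 5, room 6 must be 6.

6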